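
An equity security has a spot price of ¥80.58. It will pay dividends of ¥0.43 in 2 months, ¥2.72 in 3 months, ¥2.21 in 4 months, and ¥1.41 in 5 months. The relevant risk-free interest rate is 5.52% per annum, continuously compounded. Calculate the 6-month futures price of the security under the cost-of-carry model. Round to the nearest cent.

PV(dividends) I = 0.43·e^(−0.0552·2/12) + 2.72·e^(−0.0552·3/12) + 2.21·e^(−0.0552·4/12) + 1.41·e^(−0.0552·5/12)
I = 0.4261 + 2.6827 + 2.1697 + 1.3779 = 6.6564
F = (S − I)·e^(rT) = (80.58 − 6.6564) · e^(0.0552·6/12)
= 73.9236 · e^0.027600 = 73.9236 × 1.027984 = ¥75.99

¥75.99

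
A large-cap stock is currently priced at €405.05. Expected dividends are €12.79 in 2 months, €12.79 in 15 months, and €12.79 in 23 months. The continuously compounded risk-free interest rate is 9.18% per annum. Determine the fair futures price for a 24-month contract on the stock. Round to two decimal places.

€444.96

PV(dividends) I = 12.79·e^(−0.0918·2/12) + 12.79·e^(−0.0918·15/12) + 12.79·e^(−0.0918·23/12)
I = 12.5958 + 11.4034 + 10.7265 = 34.7257
F = (S − I)·e^(rT) = (405.05 − 34.7257) · e^(0.0918·24/12)
= 370.3243 · e^0.183600 = 370.3243 × 1.201535 = €444.96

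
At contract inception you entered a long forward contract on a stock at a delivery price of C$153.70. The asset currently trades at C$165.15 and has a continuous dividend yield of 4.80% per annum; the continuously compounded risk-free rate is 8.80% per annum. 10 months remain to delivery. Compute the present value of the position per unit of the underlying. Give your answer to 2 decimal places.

C$15.84

Current fair forward for the remaining 10 months: F = S·e^((r − q)·T), (r − q) = 0.0880 − 0.0480 = 0.0400
F = 165.15 · e^(0.0400 × 10/12) = 165.15 × 1.033895 = 170.7478
Value of long forward = (F − K)·e^(−rT) = (170.7478 − 153.70) · e^(−0.0880·10/12)
= 17.0478 × 0.929291 = 15.84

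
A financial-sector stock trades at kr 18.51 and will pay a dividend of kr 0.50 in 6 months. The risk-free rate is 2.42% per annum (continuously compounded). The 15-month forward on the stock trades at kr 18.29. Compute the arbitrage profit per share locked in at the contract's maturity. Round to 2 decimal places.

kr 0.28 per share

PV(dividends) I = 0.50·e^(−0.0242·6/12) = 0.4940
Fair forward F* = (S − I)·e^(rT) = (18.51 − 0.4940)·e^0.030250 = 18.0160 × 1.030712 = 18.5693
Market kr 18.29 < fair 18.5693: forward underpriced → reverse cash-and-carry (short the stock, invest proceeds at r, pay the dividends, go long the forward).
Profit at T = |F_mkt − F*| = |18.29 − 18.5693| = kr 0.28 per share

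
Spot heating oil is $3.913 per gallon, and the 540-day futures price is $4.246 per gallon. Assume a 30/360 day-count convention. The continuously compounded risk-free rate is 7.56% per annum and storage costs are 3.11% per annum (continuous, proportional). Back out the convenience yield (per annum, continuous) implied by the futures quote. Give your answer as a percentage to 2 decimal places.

5.23%

F = S·e^((r+u−y)T) ⇒ (r+u−y) = ln(F/S)/T
ln(4.246/3.913) = 0.081673; /T ⇒ 0.054449
y = r + u − ln(F/S)/T = 0.0756 + 0.0311 − 0.054449 = 0.052251
y = 5.23%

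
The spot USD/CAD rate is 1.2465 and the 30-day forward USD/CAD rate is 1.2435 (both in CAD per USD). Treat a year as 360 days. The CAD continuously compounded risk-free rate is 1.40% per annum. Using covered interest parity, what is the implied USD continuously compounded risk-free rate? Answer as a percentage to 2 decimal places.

F = S·e^((r_CAD − r_USD)T) ⇒ r_USD = r_CAD − ln(F/S)/T
ln(1.2435/1.2465) = -0.002410; /(30/360) = -0.028920
r_USD = 0.0140 + 0.028920 = 0.042920
r_USD = 4.29%

4.29%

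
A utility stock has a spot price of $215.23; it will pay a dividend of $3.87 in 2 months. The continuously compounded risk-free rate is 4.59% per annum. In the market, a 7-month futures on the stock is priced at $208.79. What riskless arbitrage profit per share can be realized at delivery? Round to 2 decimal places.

$8.34 per share

PV(dividends) I = 3.87·e^(−0.0459·2/12) = 3.8405
Fair futures F* = (S − I)·e^(rT) = (215.23 − 3.8405)·e^0.026775 = 211.3895 × 1.027137 = 217.1260
Market $208.79 < fair 217.1260: forward underpriced → reverse cash-and-carry (short the stock, invest proceeds at r, pay the dividends, go long the forward).
Profit at T = |F_mkt − F*| = |208.79 − 217.1260| = $8.34 per share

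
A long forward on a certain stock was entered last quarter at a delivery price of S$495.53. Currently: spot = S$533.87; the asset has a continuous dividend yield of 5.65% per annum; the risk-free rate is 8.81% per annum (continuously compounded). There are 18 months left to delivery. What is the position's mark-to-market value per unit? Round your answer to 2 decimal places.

Current fair forward for the remaining 18 months: F = S·e^((r − q)·T), (r − q) = 0.0881 − 0.0565 = 0.0316
F = 533.87 · e^(0.0316 × 18/12) = 533.87 × 1.048541 = 559.7846
Value of long forward = (F − K)·e^(−rT) = (559.7846 − 495.53) · e^(−0.0881·18/12)
= 64.2546 × 0.876210 = 56.30

S$56.30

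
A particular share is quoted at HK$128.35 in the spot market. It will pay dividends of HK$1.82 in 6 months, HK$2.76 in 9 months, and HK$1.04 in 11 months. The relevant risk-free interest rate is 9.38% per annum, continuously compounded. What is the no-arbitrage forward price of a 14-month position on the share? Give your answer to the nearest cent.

PV(dividends) I = 1.82·e^(−0.0938·6/12) + 2.76·e^(−0.0938·9/12) + 1.04·e^(−0.0938·11/12)
I = 1.7366 + 2.5725 + 0.9543 = 5.2634
F = (S − I)·e^(rT) = (128.35 − 5.2634) · e^(0.0938·14/12)
= 123.0866 · e^0.109433 = 123.0866 × 1.115645 = HK$137.32

HK$137.32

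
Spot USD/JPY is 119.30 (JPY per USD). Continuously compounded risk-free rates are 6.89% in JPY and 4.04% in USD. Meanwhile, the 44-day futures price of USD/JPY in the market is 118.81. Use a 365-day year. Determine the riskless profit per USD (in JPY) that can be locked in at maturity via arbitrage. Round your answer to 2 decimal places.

0.90 per USD (in JPY)

Fair futures: F* = S·e^(carry·T), with carry = (r_JPY − r_USD) = 0.0689 − 0.0404 = 0.0285
F* = 119.30 · e^(0.0285 × 44/365) = 119.30 · e^0.003436 = 119.30 × 1.003442 = 119.7106
Market 118.81 < fair 119.7106: forward underpriced → reverse cash-and-carry (short spot, go long the forward).
At maturity, profit = |F_mkt − F*| = |118.81 − 119.7106| = 0.90 per USD (in JPY)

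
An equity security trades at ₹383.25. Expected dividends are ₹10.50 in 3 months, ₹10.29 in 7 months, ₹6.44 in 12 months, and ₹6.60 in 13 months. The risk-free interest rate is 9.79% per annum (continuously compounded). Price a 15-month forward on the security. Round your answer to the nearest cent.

₹397.27

PV(dividends) I = 10.50·e^(−0.0979·3/12) + 10.29·e^(−0.0979·7/12) + 6.44·e^(−0.0979·12/12) + 6.60·e^(−0.0979·13/12)
I = 10.2461 + 9.7188 + 5.8394 + 5.9359 = 31.7402
F = (S − I)·e^(rT) = (383.25 − 31.7402) · e^(0.0979·15/12)
= 351.5098 · e^0.122375 = 351.5098 × 1.130178 = ₹397.27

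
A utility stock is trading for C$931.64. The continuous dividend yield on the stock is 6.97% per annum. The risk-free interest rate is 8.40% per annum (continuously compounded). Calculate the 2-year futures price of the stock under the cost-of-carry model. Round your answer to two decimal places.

F = S·e^((r − q)T) = 931.64 · e^((0.0840 − 0.0697) × 2)
= 931.64 · e^0.028600 = 931.64 × 1.029013
F = C$958.67

C$958.67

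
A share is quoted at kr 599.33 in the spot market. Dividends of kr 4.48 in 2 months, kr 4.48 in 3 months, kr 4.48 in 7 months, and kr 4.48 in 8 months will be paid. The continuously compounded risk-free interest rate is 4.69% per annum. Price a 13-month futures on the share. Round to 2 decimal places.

kr 612.08

PV(dividends) I = 4.48·e^(−0.0469·2/12) + 4.48·e^(−0.0469·3/12) + 4.48·e^(−0.0469·7/12) + 4.48·e^(−0.0469·8/12)
I = 4.4451 + 4.4278 + 4.3591 + 4.3421 = 17.5741
F = (S − I)·e^(rT) = (599.33 − 17.5741) · e^(0.0469·13/12)
= 581.7559 · e^0.050808 = 581.7559 × 1.052121 = kr 612.08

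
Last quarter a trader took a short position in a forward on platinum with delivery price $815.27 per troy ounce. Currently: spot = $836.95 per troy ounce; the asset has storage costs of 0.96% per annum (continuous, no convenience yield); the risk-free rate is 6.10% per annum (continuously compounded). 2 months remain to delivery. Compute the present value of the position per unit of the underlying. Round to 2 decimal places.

Current fair forward for the remaining 2 months: F = S·e^((r + u)·T), (r + u) = 0.0610 + 0.0096 = 0.0706
F = 836.95 · e^(0.0706 × 2/12) = 836.95 × 1.011836 = 846.8561
Value of long forward = (F − K)·e^(−rT) = (846.8561 − 815.27) · e^(−0.0610·2/12)
= 31.5861 × 0.989885 = 31.27
Short position value = −(long value) = -$31.27

-$31.27 per troy ounce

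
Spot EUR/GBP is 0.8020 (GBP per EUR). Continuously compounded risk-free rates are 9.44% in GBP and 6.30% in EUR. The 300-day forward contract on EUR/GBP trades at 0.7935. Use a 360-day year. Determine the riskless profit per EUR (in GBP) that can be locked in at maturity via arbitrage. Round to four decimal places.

Fair forward: F* = S·e^(carry·T), with carry = (r_GBP − r_EUR) = 0.0944 − 0.0630 = 0.0314
F* = 0.8020 · e^(0.0314 × 300/360) = 0.8020 · e^0.026167 = 0.8020 × 1.026512 = 0.8233
Market 0.7935 < fair 0.8233: forward underpriced → reverse cash-and-carry (short spot, go long the forward).
At maturity, profit = |F_mkt − F*| = |0.7935 − 0.8233| = 0.0298 per EUR (in GBP)

0.0298 per EUR (in GBP)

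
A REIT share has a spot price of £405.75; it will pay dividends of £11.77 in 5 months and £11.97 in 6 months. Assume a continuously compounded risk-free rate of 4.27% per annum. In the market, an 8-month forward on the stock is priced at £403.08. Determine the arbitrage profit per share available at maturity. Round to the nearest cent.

£9.57 per share

PV(dividends) I = 11.77·e^(−0.0427·5/12) + 11.97·e^(−0.0427·6/12) = 23.2796
Fair forward F* = (S − I)·e^(rT) = (405.75 − 23.2796)·e^0.028467 = 382.4704 × 1.028876 = 393.5146
Market £403.08 > fair 393.5146: forward overpriced → cash-and-carry (borrow at r, buy the stock and collect the dividends, short the forward).
Profit at T = |F_mkt − F*| = |403.08 − 393.5146| = £9.57 per share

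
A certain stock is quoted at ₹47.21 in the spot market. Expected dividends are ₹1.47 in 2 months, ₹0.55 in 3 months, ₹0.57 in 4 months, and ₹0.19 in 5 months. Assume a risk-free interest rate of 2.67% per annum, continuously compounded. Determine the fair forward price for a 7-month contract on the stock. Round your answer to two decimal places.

₹45.15

PV(dividends) I = 1.47·e^(−0.0267·2/12) + 0.55·e^(−0.0267·3/12) + 0.57·e^(−0.0267·4/12) + 0.19·e^(−0.0267·5/12)
I = 1.4635 + 0.5463 + 0.5649 + 0.1879 = 2.7626
F = (S − I)·e^(rT) = (47.21 − 2.7626) · e^(0.0267·7/12)
= 44.4474 · e^0.015575 = 44.4474 × 1.015697 = ₹45.15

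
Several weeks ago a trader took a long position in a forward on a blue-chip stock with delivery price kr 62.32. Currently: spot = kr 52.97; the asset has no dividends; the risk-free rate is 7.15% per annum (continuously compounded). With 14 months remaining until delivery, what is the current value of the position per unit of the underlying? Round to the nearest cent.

Current fair forward for the remaining 14 months: F = S·e^(r·T), r = 0.0715
F = 52.97 · e^(0.0715 × 14/12) = 52.97 × 1.086995 = 57.5781
Value of long forward = (F − K)·e^(−rT) = (57.5781 − 62.32) · e^(−0.0715·14/12)
= -4.7419 × 0.919968 = -4.36

-kr 4.36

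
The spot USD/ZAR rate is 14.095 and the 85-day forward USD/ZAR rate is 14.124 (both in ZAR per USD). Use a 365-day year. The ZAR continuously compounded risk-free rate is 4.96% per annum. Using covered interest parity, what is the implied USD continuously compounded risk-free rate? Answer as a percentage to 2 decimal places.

F = S·e^((r_ZAR − r_USD)T) ⇒ r_USD = r_ZAR − ln(F/S)/T
ln(14.124/14.095) = 0.002055; /(85/365) = 0.008824
r_USD = 0.0496 − 0.008824 = 0.040776
r_USD = 4.08%

4.08%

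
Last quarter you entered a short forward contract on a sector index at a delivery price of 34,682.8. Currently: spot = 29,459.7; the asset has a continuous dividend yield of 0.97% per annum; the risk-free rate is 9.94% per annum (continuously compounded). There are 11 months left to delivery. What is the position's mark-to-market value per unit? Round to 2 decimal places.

2463.40

Current fair forward for the remaining 11 months: F = S·e^((r − q)·T), (r − q) = 0.0994 − 0.0097 = 0.0897
F = 29459.7 · e^(0.0897 × 11/12) = 29459.7 × 1.08570006 = 31984.3981
Value of long forward = (F − K)·e^(−rT) = (31984.3981 − 34682.8) · e^(−0.0994·11/12)
= -2698.4019 × 0.91291120 = -2463.40
Short position value = −(long value) = 2463.40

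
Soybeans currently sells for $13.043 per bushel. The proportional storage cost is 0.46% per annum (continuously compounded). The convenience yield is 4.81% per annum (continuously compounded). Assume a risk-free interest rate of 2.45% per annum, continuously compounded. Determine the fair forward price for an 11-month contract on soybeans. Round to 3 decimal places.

$12.818 per bushel

Net carry = r + u − y = 0.0245 + 0.0046 − 0.0481 = -0.0190
F = S·e^((r+u−y)T) = 13.043 · e^(-0.0190 × 11/12) = 13.043 · e^-0.017417
= 13.043 × 0.982734 = $12.818 per bushel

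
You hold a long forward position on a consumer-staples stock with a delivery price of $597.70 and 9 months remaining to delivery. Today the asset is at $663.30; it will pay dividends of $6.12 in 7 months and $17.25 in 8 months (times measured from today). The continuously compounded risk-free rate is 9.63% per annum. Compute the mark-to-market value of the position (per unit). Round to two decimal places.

PV(remaining dividends) I = 6.12·e^(−0.0963·7/12) + 17.25·e^(−0.0963·8/12) = 21.9630
Current forward F = (S − I)·e^(rT) = (663.30 − 21.9630)·e^(0.0963·9/12) = 641.3370 × 1.074897 = 689.3712
Value (long) = (F − K)·e^(−rT) = (689.3712 − 597.70) × 0.930322 = 85.2837
Value = $85.28

$85.28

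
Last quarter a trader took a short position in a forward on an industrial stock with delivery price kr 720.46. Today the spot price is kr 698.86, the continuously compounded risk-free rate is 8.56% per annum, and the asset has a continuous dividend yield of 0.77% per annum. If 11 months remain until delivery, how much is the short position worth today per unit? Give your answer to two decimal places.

-kr 27.86

Current fair forward for the remaining 11 months: F = S·e^((r − q)·T), (r − q) = 0.0856 − 0.0077 = 0.0779
F = 698.86 · e^(0.0779 × 11/12) = 698.86 × 1.074020 = 750.5896
Value of long forward = (F − K)·e^(−rT) = (750.5896 − 720.46) · e^(−0.0856·11/12)
= 30.1296 × 0.924533 = 27.86
Short position value = −(long value) = -kr 27.86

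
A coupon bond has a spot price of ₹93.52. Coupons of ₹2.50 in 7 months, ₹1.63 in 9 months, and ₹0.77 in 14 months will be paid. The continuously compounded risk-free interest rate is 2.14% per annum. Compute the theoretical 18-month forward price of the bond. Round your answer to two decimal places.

₹91.59

PV(coupons) I = 2.50·e^(−0.0214·7/12) + 1.63·e^(−0.0214·9/12) + 0.77·e^(−0.0214·14/12)
I = 2.4690 + 1.6040 + 0.7510 = 4.8240
F = (S − I)·e^(rT) = (93.52 − 4.8240) · e^(0.0214·18/12)
= 88.6960 · e^0.032100 = 88.6960 × 1.032621 = ₹91.59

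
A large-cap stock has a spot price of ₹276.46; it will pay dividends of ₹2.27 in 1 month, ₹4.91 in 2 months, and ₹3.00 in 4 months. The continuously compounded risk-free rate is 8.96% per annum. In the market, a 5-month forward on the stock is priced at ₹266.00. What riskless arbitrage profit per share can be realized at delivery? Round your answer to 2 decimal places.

PV(dividends) I = 2.27·e^(−0.0896·1/12) + 4.91·e^(−0.0896·2/12) + 3.00·e^(−0.0896·4/12) = 10.0021
Fair forward F* = (S − I)·e^(rT) = (276.46 − 10.0021)·e^0.037333 = 266.4579 × 1.038039 = 276.5937
Market ₹266.00 < fair 276.5937: forward underpriced → reverse cash-and-carry (short the stock, invest proceeds at r, pay the dividends, go long the forward).
Profit at T = |F_mkt − F*| = |266.00 − 276.5937| = ₹10.59 per share

₹10.59 per share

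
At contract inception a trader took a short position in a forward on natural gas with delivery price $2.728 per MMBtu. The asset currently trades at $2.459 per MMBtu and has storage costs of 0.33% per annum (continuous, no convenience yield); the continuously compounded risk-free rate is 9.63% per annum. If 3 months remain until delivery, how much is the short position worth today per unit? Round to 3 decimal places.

$0.202 per MMBtu

Current fair forward for the remaining 3 months: F = S·e^((r + u)·T), (r + u) = 0.0963 + 0.0033 = 0.0996
F = 2.459 · e^(0.0996 × 3/12) = 2.459 × 1.025213 = 2.5210
Value of long forward = (F − K)·e^(−rT) = (2.5210 − 2.728) · e^(−0.0963·3/12)
= -0.2070 × 0.976212 = -0.202
Short position value = −(long value) = $0.202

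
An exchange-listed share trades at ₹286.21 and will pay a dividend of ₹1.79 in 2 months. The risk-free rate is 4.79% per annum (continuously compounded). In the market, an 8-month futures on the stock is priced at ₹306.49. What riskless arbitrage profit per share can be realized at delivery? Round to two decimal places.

PV(dividends) I = 1.79·e^(−0.0479·2/12) = 1.7758
Fair futures F* = (S − I)·e^(rT) = (286.21 − 1.7758)·e^0.031933 = 284.4342 × 1.032448 = 293.6635
Market ₹306.49 > fair 293.6635: forward overpriced → cash-and-carry (borrow at r, buy the stock and collect the dividends, short the forward).
Profit at T = |F_mkt − F*| = |306.49 − 293.6635| = ₹12.83 per share

₹12.83 per share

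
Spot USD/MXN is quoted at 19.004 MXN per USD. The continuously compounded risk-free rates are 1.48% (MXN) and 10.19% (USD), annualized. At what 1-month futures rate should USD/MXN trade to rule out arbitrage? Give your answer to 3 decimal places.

18.867

F = S·e^((r_MXN − r_USD)T) = 19.004 · e^((0.0148 − 0.1019) × 1/12)
= 19.004 · e^-0.007258 = 19.004 × 0.992768
F = 18.867 MXN per USD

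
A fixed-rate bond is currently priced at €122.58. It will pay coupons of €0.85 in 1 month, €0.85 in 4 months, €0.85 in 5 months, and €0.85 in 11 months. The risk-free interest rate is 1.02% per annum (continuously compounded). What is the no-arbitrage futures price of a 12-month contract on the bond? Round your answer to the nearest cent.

PV(coupons) I = 0.85·e^(−0.0102·1/12) + 0.85·e^(−0.0102·4/12) + 0.85·e^(−0.0102·5/12) + 0.85·e^(−0.0102·11/12)
I = 0.8493 + 0.8471 + 0.8464 + 0.8421 = 3.3849
F = (S − I)·e^(rT) = (122.58 − 3.3849) · e^(0.0102·12/12)
= 119.1951 · e^0.010200 = 119.1951 × 1.010252 = €120.42

€120.42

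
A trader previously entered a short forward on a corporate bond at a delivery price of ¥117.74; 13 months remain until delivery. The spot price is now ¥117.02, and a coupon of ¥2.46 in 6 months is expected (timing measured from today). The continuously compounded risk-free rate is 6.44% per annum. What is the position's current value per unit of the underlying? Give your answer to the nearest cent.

-¥4.83

PV(remaining coupons) I = 2.46·e^(−0.0644·6/12) = 2.3820
Current forward F = (S − I)·e^(rT) = (117.02 − 2.3820)·e^(0.0644·13/12) = 114.6380 × 1.072258 = 122.9215
Value (long) = (F − K)·e^(−rT) = (122.9215 − 117.74) × 0.932611 = 4.8323
Short position value = −(long value) = -¥4.83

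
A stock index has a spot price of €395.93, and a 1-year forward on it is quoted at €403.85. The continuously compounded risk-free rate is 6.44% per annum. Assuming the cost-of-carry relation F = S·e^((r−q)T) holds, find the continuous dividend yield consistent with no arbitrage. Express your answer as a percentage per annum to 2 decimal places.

From F = S·e^((r−q)T): (r − q) = ln(F/S)/T
ln(403.85/395.93) = ln(1.020004) = 0.019807
(r − q) = 0.019807 / (1) = 0.019807
q = r − ln(F/S)/T = 0.0644 − 0.019807 = 0.044593
q = 4.46%

4.46%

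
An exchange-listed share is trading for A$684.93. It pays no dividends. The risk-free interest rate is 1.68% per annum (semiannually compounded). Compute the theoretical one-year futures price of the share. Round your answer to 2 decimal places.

A$696.49

F = S · (1+r/2)^(2T)
= 684.93 × 1.016871
F = A$696.49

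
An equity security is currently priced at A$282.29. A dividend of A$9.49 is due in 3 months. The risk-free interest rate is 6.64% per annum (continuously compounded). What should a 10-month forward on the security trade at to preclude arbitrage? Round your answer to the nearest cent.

A$288.49

PV(dividends) I = 9.49·e^(−0.0664·3/12)
I = 9.3338
F = (S − I)·e^(rT) = (282.29 − 9.3338) · e^(0.0664·10/12)
= 272.9562 · e^0.055333 = 272.9562 × 1.056893 = A$288.49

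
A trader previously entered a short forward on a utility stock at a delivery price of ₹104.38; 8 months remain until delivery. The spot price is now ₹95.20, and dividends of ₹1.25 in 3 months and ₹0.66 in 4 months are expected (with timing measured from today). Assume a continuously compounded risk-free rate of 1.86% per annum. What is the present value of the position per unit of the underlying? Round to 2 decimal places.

₹9.79

PV(remaining dividends) I = 1.25·e^(−0.0186·3/12) + 0.66·e^(−0.0186·4/12) = 1.9001
Current forward F = (S − I)·e^(rT) = (95.20 − 1.9001)·e^(0.0186·8/12) = 93.2999 × 1.012477 = 94.4640
Value (long) = (F − K)·e^(−rT) = (94.4640 − 104.38) × 0.987677 = -9.7938
Short position value = −(long value) = ₹9.79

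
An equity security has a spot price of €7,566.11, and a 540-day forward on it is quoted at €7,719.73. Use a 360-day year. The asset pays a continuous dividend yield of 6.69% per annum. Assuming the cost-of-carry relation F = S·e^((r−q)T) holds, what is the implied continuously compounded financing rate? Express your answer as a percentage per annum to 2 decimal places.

8.03%

From F = S·e^((r−q)T): (r − q) = ln(F/S)/T
ln(7719.73/7566.11) = ln(1.020304) = 0.020101
(r − q) = 0.020101 / (540/360) = 0.013401
r = ln(F/S)/T + q = 0.013401 + 0.0669 = 0.080301
r = 8.03%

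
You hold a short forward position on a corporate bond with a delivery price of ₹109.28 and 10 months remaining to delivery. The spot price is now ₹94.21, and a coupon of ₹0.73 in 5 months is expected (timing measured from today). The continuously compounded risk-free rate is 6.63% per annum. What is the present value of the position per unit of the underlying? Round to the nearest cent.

PV(remaining coupons) I = 0.73·e^(−0.0663·5/12) = 0.7101
Current forward F = (S − I)·e^(rT) = (94.21 − 0.7101)·e^(0.0663·10/12) = 93.4999 × 1.056805 = 98.8112
Value (long) = (F − K)·e^(−rT) = (98.8112 − 109.28) × 0.946249 = -9.9061
Short position value = −(long value) = ₹9.91

₹9.91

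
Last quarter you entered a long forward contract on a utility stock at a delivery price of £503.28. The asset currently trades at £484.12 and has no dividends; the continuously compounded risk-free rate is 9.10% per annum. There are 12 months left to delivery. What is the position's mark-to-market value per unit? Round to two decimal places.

Current fair forward for the remaining 12 months: F = S·e^(r·T), r = 0.0910
F = 484.12 · e^(0.0910 × 12/12) = 484.12 × 1.095269 = 530.2416
Value of long forward = (F − K)·e^(−rT) = (530.2416 − 503.28) · e^(−0.0910·12/12)
= 26.9616 × 0.913018 = 24.62

£24.62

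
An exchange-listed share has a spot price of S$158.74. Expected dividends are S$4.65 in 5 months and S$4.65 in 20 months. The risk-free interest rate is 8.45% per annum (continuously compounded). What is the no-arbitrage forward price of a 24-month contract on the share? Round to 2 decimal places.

S$177.87

PV(dividends) I = 4.65·e^(−0.0845·5/12) + 4.65·e^(−0.0845·20/12)
I = 4.4891 + 4.0391 = 8.5282
F = (S − I)·e^(rT) = (158.74 − 8.5282) · e^(0.0845·24/12)
= 150.2118 · e^0.169000 = 150.2118 × 1.184120 = S$177.87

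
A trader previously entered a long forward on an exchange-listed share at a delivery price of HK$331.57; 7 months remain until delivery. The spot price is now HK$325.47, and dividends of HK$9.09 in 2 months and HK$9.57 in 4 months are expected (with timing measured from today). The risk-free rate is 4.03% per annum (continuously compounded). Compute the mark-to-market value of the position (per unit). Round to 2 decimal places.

-HK$16.87

PV(remaining dividends) I = 9.09·e^(−0.0403·2/12) + 9.57·e^(−0.0403·4/12) = 18.4715
Current forward F = (S − I)·e^(rT) = (325.47 − 18.4715)·e^(0.0403·7/12) = 306.9985 × 1.023787 = 314.3011
Value (long) = (F − K)·e^(−rT) = (314.3011 − 331.57) × 0.976766 = -16.8677
Value = -HK$16.87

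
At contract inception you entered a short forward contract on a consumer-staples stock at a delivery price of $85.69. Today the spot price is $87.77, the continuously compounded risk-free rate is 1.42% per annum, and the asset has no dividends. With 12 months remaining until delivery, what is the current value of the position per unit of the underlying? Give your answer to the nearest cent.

-$3.29

Current fair forward for the remaining 12 months: F = S·e^(r·T), r = 0.0142
F = 87.77 · e^(0.0142 × 12/12) = 87.77 × 1.014301 = 89.0252
Value of long forward = (F − K)·e^(−rT) = (89.0252 − 85.69) · e^(−0.0142·12/12)
= 3.3352 × 0.985900 = 3.29
Short position value = −(long value) = -$3.29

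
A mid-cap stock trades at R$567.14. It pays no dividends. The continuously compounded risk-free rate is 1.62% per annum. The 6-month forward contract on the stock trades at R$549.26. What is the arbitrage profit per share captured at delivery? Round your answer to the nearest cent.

R$22.49 per share

Fair forward: F* = S·e^(carry·T), with carry = r = 0.0162
F* = 567.14 · e^(0.0162 × 6/12) = 567.14 · e^0.008100 = 567.14 × 1.008133 = R$571.7525
Market R$549.26 < fair R$571.7525: forward underpriced → reverse cash-and-carry (short spot, go long the forward).
At maturity, profit = |F_mkt − F*| = |549.26 − 571.7525| = R$22.49 per share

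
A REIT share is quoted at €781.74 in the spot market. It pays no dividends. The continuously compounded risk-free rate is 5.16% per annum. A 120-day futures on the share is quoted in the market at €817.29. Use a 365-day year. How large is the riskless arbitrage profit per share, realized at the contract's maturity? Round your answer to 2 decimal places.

Fair futures: F* = S·e^(carry·T), with carry = r = 0.0516
F* = 781.74 · e^(0.0516 × 120/365) = 781.74 · e^0.016964 = 781.74 × 1.017109 = €795.1148
Market €817.29 > fair €795.1148: forward overpriced → cash-and-carry (buy spot, short the forward).
At maturity, profit = |F_mkt − F*| = |817.29 − 795.1148| = €22.18 per share

€22.18 per share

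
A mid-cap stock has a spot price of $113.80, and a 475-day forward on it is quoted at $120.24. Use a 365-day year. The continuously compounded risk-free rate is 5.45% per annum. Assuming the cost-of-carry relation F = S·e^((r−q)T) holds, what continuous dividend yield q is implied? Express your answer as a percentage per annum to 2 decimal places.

1.22%

From F = S·e^((r−q)T): (r − q) = ln(F/S)/T
ln(120.24/113.80) = ln(1.056591) = 0.055048
(r − q) = 0.055048 / (475/365) = 0.042300
q = r − ln(F/S)/T = 0.0545 − 0.042300 = 0.012200
q = 1.22%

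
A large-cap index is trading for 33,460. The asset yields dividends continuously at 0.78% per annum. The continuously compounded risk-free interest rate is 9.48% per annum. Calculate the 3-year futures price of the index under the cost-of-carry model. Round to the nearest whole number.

F = S·e^((r − q)T) = 33460 · e^((0.0948 − 0.0078) × 3)
= 33460 · e^0.261000 = 33460 × 1.298228
F = 43,439

43,439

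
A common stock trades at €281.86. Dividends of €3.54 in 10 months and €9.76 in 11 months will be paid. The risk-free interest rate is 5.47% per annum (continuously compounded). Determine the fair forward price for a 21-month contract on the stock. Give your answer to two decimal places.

€296.24

PV(dividends) I = 3.54·e^(−0.0547·10/12) + 9.76·e^(−0.0547·11/12)
I = 3.3823 + 9.2827 = 12.6650
F = (S − I)·e^(rT) = (281.86 − 12.6650) · e^(0.0547·21/12)
= 269.1950 · e^0.095725 = 269.1950 × 1.100456 = €296.24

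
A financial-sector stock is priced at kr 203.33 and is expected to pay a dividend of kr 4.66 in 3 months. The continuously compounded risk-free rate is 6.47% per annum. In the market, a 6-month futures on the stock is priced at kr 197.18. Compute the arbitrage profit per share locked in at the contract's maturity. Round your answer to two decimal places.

PV(dividends) I = 4.66·e^(−0.0647·3/12) = 4.5852
Fair futures F* = (S − I)·e^(rT) = (203.33 − 4.5852)·e^0.032350 = 198.7448 × 1.032879 = 205.2793
Market kr 197.18 < fair 205.2793: forward underpriced → reverse cash-and-carry (short the stock, invest proceeds at r, pay the dividends, go long the forward).
Profit at T = |F_mkt − F*| = |197.18 − 205.2793| = kr 8.10 per share

kr 8.10 per share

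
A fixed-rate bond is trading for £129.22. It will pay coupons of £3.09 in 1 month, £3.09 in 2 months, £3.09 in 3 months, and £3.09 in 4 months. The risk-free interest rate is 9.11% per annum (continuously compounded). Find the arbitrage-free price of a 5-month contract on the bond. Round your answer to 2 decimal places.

£121.62

PV(coupons) I = 3.09·e^(−0.0911·1/12) + 3.09·e^(−0.0911·2/12) + 3.09·e^(−0.0911·3/12) + 3.09·e^(−0.0911·4/12)
I = 3.0666 + 3.0434 + 3.0204 + 2.9976 = 12.1280
F = (S − I)·e^(rT) = (129.22 − 12.1280) · e^(0.0911·5/12)
= 117.0920 · e^0.037958 = 117.0920 × 1.038688 = £121.62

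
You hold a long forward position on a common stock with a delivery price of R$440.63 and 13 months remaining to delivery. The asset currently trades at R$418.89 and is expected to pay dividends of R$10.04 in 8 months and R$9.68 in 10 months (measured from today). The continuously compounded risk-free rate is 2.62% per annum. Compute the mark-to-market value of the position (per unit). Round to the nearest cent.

PV(remaining dividends) I = 10.04·e^(−0.0262·8/12) + 9.68·e^(−0.0262·10/12) = 19.3371
Current forward F = (S − I)·e^(rT) = (418.89 − 19.3371)·e^(0.0262·13/12) = 399.5529 × 1.028790 = 411.0560
Value (long) = (F − K)·e^(−rT) = (411.0560 − 440.63) × 0.972016 = -28.7464
Value = -R$28.75

-R$28.75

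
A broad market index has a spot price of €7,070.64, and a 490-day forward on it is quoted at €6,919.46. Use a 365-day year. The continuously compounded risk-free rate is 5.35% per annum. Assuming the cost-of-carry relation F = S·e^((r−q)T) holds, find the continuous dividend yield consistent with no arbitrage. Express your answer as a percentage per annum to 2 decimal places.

From F = S·e^((r−q)T): (r − q) = ln(F/S)/T
ln(6919.46/7070.64) = ln(0.978619) = -0.021613
(r − q) = -0.021613 / (490/365) = -0.016099
q = r − ln(F/S)/T = 0.0535 + 0.016099 = 0.069599
q = 6.96%

6.96%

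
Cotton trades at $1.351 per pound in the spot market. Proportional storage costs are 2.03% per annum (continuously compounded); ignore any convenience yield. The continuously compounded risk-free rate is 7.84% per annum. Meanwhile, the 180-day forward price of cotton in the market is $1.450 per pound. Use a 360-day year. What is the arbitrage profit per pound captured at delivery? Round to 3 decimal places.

Fair forward: F* = S·e^(carry·T), with carry = (r + u) = 0.0784 + 0.0203 = 0.0987
F* = 1.351 · e^(0.0987 × 180/360) = 1.351 · e^0.049350 = 1.351 × 1.050588 = $1.4193
Market $1.450 > fair $1.4193: forward overpriced → cash-and-carry (buy spot, short the forward).
At maturity, profit = |F_mkt − F*| = |1.450 − 1.4193| = $0.031 per pound

$0.031 per pound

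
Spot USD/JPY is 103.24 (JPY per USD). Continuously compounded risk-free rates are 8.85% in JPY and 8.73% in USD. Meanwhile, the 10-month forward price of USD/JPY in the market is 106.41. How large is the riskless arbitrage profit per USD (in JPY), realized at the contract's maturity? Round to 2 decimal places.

3.07 per USD (in JPY)

Fair forward: F* = S·e^(carry·T), with carry = (r_JPY − r_USD) = 0.0885 − 0.0873 = 0.0012
F* = 103.24 · e^(0.0012 × 10/12) = 103.24 · e^0.001000 = 103.24 × 1.001001 = 103.3433
Market 106.41 > fair 103.3433: forward overpriced → cash-and-carry (buy spot, short the forward).
At maturity, profit = |F_mkt − F*| = |106.41 − 103.3433| = 3.07 per USD (in JPY)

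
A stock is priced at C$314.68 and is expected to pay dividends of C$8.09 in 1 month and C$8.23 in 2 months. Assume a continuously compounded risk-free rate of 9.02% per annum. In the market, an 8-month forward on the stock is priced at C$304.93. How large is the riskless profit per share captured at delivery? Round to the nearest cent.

PV(dividends) I = 8.09·e^(−0.0902·1/12) + 8.23·e^(−0.0902·2/12) = 16.1366
Fair forward F* = (S − I)·e^(rT) = (314.68 − 16.1366)·e^0.060133 = 298.5434 × 1.061978 = 317.0465
Market C$304.93 < fair 317.0465: forward underpriced → reverse cash-and-carry (short the stock, invest proceeds at r, pay the dividends, go long the forward).
Profit at T = |F_mkt − F*| = |304.93 − 317.0465| = C$12.12 per share

C$12.12 per share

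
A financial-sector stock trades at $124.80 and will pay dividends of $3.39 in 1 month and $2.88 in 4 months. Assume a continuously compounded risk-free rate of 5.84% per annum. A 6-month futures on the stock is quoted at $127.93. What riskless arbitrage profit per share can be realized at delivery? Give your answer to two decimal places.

$5.81 per share

PV(dividends) I = 3.39·e^(−0.0584·1/12) + 2.88·e^(−0.0584·4/12) = 6.1980
Fair futures F* = (S − I)·e^(rT) = (124.80 − 6.1980)·e^0.029200 = 118.6020 × 1.029630 = 122.1162
Market $127.93 > fair 122.1162: forward overpriced → cash-and-carry (borrow at r, buy the stock and collect the dividends, short the forward).
Profit at T = |F_mkt − F*| = |127.93 − 122.1162| = $5.81 per share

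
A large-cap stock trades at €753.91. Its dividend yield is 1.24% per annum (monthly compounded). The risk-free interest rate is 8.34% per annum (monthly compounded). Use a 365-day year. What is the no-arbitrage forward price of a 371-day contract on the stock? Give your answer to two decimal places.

F = S · (1+r/12)^(12T) / (1+q/12)^(12T)
= 753.91 × 1.088149 / 1.012677 = 753.91 × 1.074527
F = €810.10

€810.10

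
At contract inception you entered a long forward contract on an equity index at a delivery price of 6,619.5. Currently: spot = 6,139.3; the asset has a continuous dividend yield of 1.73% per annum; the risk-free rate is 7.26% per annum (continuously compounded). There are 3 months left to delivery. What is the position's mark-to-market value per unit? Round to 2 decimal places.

Current fair forward for the remaining 3 months: F = S·e^((r − q)·T), (r − q) = 0.0726 − 0.0173 = 0.0553
F = 6139.3 · e^(0.0553 × 3/12) = 6139.3 × 1.01392101 = 6224.7653
Value of long forward = (F − K)·e^(−rT) = (6224.7653 − 6619.5) · e^(−0.0726·3/12)
= -394.7347 × 0.98201372 = -387.63

-387.63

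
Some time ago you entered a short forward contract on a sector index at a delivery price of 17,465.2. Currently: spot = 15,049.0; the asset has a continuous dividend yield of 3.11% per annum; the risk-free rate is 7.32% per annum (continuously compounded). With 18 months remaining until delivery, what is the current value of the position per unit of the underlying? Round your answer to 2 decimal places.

Current fair forward for the remaining 18 months: F = S·e^((r − q)·T), (r − q) = 0.0732 − 0.0311 = 0.0421
F = 15049.0 · e^(0.0421 × 18/12) = 15049.0 × 1.06518661 = 16029.9933
Value of long forward = (F − K)·e^(−rT) = (16029.9933 − 17465.2) · e^(−0.0732·18/12)
= -1435.2067 × 0.89601332 = -1285.96
Short position value = −(long value) = 1285.96

1285.96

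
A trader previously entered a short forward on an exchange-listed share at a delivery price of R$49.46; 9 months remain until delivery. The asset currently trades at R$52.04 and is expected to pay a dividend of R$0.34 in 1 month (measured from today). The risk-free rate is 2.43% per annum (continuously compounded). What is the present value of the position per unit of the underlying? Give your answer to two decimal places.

PV(remaining dividends) I = 0.34·e^(−0.0243·1/12) = 0.3393
Current forward F = (S − I)·e^(rT) = (52.04 − 0.3393)·e^(0.0243·9/12) = 51.7007 × 1.018392 = 52.6516
Value (long) = (F − K)·e^(−rT) = (52.6516 − 49.46) × 0.981940 = 3.1340
Short position value = −(long value) = -R$3.13

-R$3.13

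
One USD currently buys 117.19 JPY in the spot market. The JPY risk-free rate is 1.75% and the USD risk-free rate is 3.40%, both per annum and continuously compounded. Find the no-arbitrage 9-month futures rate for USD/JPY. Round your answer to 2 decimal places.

115.75

F = S·e^((r_JPY − r_USD)T) = 117.19 · e^((0.0175 − 0.0340) × 9/12)
= 117.19 · e^-0.012375 = 117.19 × 0.987701
F = 115.75 JPY per USD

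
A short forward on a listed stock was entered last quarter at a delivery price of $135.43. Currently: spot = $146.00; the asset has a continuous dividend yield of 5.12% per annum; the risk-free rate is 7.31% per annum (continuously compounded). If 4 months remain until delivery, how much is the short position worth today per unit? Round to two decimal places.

Current fair forward for the remaining 4 months: F = S·e^((r − q)·T), (r − q) = 0.0731 − 0.0512 = 0.0219
F = 146.00 · e^(0.0219 × 4/12) = 146.00 × 1.007327 = 147.0697
Value of long forward = (F − K)·e^(−rT) = (147.0697 − 135.43) · e^(−0.0731·4/12)
= 11.6397 × 0.975928 = 11.36
Short position value = −(long value) = -$11.36

-$11.36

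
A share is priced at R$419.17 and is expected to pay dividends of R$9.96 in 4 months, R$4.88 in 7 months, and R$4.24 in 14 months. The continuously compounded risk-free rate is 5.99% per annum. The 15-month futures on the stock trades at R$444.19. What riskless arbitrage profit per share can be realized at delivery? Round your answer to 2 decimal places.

PV(dividends) I = 9.96·e^(−0.0599·4/12) + 4.88·e^(−0.0599·7/12) + 4.24·e^(−0.0599·14/12) = 18.4293
Fair futures F* = (S − I)·e^(rT) = (419.17 − 18.4293)·e^0.074875 = 400.7407 × 1.077749 = 431.8979
Market R$444.19 > fair 431.8979: forward overpriced → cash-and-carry (borrow at r, buy the stock and collect the dividends, short the forward).
Profit at T = |F_mkt − F*| = |444.19 − 431.8979| = R$12.29 per share

R$12.29 per share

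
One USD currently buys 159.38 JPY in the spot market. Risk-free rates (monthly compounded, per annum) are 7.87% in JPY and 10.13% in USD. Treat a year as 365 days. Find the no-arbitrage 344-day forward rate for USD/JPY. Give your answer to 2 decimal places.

156.05

By covered interest parity, F = S · (1+r_JPY/12)^(12T) / (1+r_USD/12)^(12T)
= 159.38 × 1.076731 / 1.099737 = 159.38 × 0.979080
F = 156.05 JPY per USD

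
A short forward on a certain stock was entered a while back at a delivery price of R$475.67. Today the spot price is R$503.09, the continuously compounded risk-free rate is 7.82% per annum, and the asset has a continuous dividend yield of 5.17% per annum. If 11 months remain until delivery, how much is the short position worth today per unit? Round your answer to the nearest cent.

Current fair forward for the remaining 11 months: F = S·e^((r − q)·T), (r − q) = 0.0782 − 0.0517 = 0.0265
F = 503.09 · e^(0.0265 × 11/12) = 503.09 × 1.024589 = 515.4605
Value of long forward = (F − K)·e^(−rT) = (515.4605 − 475.67) · e^(−0.0782·11/12)
= 39.7905 × 0.930826 = 37.04
Short position value = −(long value) = -R$37.04

-R$37.04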